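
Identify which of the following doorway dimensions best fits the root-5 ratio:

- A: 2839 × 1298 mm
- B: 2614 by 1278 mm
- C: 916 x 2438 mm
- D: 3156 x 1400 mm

D

Ratios (long/short): A ≈ 2.187; B ≈ 2.045; C ≈ 2.662; D ≈ 2.254.
root-5 ≈ 2.236; option D is nearest (Δ 0.018).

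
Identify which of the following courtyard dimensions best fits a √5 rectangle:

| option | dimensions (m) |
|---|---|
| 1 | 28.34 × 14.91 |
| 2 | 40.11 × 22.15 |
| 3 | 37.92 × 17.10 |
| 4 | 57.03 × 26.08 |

3

Target root-5 ≈ 2.236.
1: 1.901 (Δ0.335)  2: 1.811 (Δ0.425)  3: 2.218 (Δ0.018)  4: 2.187 (Δ0.049)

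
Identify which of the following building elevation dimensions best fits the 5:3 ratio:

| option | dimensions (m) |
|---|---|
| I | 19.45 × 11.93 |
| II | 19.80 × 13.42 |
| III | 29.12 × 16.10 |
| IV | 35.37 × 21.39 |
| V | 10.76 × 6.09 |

Ratios (long/short): I ≈ 1.630; II ≈ 1.475; III ≈ 1.809; IV ≈ 1.654; V ≈ 1.767.
5:3 ≈ 1.667; option IV is nearest (Δ 0.013).

IV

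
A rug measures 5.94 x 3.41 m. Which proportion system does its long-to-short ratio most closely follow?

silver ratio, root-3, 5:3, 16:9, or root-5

Ratio = 5.94 / 3.41 ≈ 1.742.
Distances: silver ratio 2.414 (Δ 0.672); root-3 1.732 (Δ 0.010); 5:3 1.667 (Δ 0.075); 16:9 1.778 (Δ 0.036); root-5 2.236 (Δ 0.494).

root-3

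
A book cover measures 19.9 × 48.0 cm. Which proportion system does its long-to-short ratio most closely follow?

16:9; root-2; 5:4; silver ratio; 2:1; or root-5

silver ratio

48.0/19.9 ≈ 2.412. Nearest candidates are silver ratio (2.414, off by 0.002) and root-5 (2.236, off by 0.176).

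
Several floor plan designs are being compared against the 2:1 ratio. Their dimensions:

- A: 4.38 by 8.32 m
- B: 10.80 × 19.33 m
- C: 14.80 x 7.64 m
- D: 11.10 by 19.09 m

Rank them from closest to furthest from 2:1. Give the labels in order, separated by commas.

A: 8.32/4.38 ≈ 1.900 → |1.900 − 2.000| = 0.100
B: 19.33/10.80 ≈ 1.790 → |1.790 − 2.000| = 0.210
C: 14.80/7.64 ≈ 1.937 → |1.937 − 2.000| = 0.063
D: 19.09/11.10 ≈ 1.720 → |1.720 − 2.000| = 0.280

C, A, B, D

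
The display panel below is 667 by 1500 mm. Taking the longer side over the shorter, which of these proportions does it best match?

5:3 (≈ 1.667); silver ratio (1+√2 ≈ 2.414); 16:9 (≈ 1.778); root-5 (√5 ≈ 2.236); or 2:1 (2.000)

1500/667 ≈ 2.249. Nearest candidates are root-5 (2.236, off by 0.013) and silver ratio (2.414, off by 0.165).

root-5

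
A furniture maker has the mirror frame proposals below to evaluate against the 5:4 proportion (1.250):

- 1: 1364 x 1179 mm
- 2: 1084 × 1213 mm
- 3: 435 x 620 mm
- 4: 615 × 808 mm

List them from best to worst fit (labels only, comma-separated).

1: 1364/1179 ≈ 1.157 → |1.157 − 1.250| = 0.093
2: 1213/1084 ≈ 1.119 → |1.119 − 1.250| = 0.131
3: 620/435 ≈ 1.425 → |1.425 − 1.250| = 0.175
4: 808/615 ≈ 1.314 → |1.314 − 1.250| = 0.064

4, 1, 2, 3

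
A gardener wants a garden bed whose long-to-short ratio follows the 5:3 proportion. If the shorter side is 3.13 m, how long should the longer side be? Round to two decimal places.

5.22 m

5:3 ≈ 1.66667.
Longer side = 3.13 × 1.66667 ≈ 5.2167 → 5.22 m.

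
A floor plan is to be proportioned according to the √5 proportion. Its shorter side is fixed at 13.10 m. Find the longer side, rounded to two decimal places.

root-5 ≈ 2.23607.
Longer side = 13.10 × 2.23607 ≈ 29.2925 → 29.29 m.

29.29 m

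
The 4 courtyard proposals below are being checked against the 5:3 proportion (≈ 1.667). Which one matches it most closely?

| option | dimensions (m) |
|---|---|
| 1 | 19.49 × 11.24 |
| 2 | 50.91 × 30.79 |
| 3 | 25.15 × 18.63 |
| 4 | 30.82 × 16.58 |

Target 5:3 ≈ 1.667.
1: 1.734 (Δ0.067)  2: 1.653 (Δ0.014)  3: 1.350 (Δ0.317)  4: 1.859 (Δ0.192)

2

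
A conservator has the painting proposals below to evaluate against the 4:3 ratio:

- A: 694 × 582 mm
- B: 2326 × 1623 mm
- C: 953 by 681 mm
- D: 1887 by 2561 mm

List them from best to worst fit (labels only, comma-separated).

A: 694/582 ≈ 1.192 → |1.192 − 1.333| = 0.141
B: 2326/1623 ≈ 1.433 → |1.433 − 1.333| = 0.100
C: 953/681 ≈ 1.399 → |1.399 − 1.333| = 0.066
D: 2561/1887 ≈ 1.357 → |1.357 − 1.333| = 0.024

D, C, B, A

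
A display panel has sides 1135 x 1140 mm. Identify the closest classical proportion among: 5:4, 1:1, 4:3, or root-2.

1:1

1140/1135 ≈ 1.004. Nearest candidates are 1:1 (1.000, off by 0.004) and 5:4 (1.250, off by 0.246).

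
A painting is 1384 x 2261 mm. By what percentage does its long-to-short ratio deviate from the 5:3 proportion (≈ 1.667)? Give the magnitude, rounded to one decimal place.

Ratio = 2261 / 1384 ≈ 1.6337.
Ideal 5:3 ≈ 1.6667. |1.6337 − 1.6667| / 1.6667 ≈ 1.98% → 2.0%.

2.0%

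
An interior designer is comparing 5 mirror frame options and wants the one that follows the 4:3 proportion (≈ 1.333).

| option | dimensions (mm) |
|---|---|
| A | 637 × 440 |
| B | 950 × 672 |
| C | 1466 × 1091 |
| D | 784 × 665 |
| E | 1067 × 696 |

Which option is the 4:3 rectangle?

C

Ratios (long/short): A ≈ 1.448; B ≈ 1.414; C ≈ 1.344; D ≈ 1.179; E ≈ 1.533.
4:3 ≈ 1.333; option C is nearest (Δ 0.011).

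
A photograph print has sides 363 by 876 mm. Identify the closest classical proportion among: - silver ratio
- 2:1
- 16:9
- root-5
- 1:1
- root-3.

Ratio = 876 / 363 ≈ 2.413.
Distances: silver ratio 2.414 (Δ 0.001); 2:1 2.000 (Δ 0.413); 16:9 1.778 (Δ 0.635); root-5 2.236 (Δ 0.177); 1:1 1.000 (Δ 1.413); root-3 1.732 (Δ 0.681).

silver ratio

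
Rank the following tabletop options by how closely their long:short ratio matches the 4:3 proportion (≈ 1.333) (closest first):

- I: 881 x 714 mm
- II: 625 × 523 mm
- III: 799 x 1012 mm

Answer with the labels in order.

Ratios: I = 881 / 714 ≈ 1.234; II = 625 / 523 ≈ 1.195; III = 1012 / 799 ≈ 1.267.
|Δ from 1.333|: I 0.099; II 0.138; III 0.066.

III, I, II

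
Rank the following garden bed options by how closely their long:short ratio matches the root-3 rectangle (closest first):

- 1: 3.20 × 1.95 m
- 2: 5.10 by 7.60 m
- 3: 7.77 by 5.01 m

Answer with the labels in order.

Ratios: 1 = 3.20 / 1.95 ≈ 1.641; 2 = 7.60 / 5.10 ≈ 1.490; 3 = 7.77 / 5.01 ≈ 1.551.
|Δ from 1.732|: 1 0.091; 2 0.242; 3 0.181.

1, 3, 2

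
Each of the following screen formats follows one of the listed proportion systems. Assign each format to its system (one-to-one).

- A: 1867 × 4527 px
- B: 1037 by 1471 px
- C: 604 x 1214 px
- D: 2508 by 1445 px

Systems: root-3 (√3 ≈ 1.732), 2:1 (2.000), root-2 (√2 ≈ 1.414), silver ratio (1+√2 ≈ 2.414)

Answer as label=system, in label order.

A=silver ratio, B=root-2, C=2:1, D=root-3

A = 4527/1867 ≈ 2.425 → silver ratio (2.414)
B = 1471/1037 ≈ 1.419 → root-2 (1.414)
C = 1214/604 ≈ 2.010 → 2:1 (2.000)
D = 2508/1445 ≈ 1.736 → root-3 (1.732)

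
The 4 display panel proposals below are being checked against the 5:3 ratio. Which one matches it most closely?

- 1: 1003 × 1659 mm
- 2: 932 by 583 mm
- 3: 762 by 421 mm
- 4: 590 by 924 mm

1

Ratios (long/short): 1 ≈ 1.654; 2 ≈ 1.599; 3 ≈ 1.810; 4 ≈ 1.566.
5:3 ≈ 1.667; option 1 is nearest (Δ 0.013).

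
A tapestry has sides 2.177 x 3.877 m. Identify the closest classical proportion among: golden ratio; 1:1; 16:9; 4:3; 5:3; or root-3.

16:9

Ratio = 3.877 / 2.177 ≈ 1.781.
Distances: golden ratio 1.618 (Δ 0.163); 1:1 1.000 (Δ 0.781); 16:9 1.778 (Δ 0.003); 4:3 1.333 (Δ 0.448); 5:3 1.667 (Δ 0.114); root-3 1.732 (Δ 0.049).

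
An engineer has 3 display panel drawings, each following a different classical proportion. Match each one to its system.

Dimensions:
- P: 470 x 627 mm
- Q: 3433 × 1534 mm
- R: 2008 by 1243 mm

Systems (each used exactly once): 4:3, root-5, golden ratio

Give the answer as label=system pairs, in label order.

P=4:3, Q=root-5, R=golden ratio

P = 627/470 ≈ 1.334 → 4:3 (1.333)
Q = 3433/1534 ≈ 2.238 → root-5 (2.236)
R = 2008/1243 ≈ 1.615 → golden ratio (1.618)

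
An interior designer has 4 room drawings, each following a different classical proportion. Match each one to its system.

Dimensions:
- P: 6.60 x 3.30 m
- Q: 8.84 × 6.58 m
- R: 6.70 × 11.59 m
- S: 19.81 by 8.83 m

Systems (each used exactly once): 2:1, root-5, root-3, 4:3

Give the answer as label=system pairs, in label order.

Ratios: P ≈ 2.000; Q ≈ 1.343; R ≈ 1.730; S ≈ 2.243.
Targets: 2:1 ≈ 2.000; root-5 ≈ 2.236; root-3 ≈ 1.732; 4:3 ≈ 1.333.

P=2:1, Q=4:3, R=root-3, S=root-5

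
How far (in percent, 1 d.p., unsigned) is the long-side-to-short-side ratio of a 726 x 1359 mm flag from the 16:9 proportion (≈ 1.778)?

5.3%

Ratio = 1359 / 726 ≈ 1.8719.
Ideal 16:9 ≈ 1.7778. |1.8719 − 1.7778| / 1.7778 ≈ 5.29% → 5.3%.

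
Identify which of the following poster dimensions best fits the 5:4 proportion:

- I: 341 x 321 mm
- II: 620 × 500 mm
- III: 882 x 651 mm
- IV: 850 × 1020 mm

Ratios (long/short): I ≈ 1.062; II ≈ 1.240; III ≈ 1.355; IV ≈ 1.200.
5:4 ≈ 1.250; option II is nearest (Δ 0.010).

II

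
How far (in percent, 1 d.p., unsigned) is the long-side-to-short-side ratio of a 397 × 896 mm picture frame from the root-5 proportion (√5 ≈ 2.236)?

Ratio = 896 / 397 ≈ 2.2569.
Ideal root-5 ≈ 2.2361. |2.2569 − 2.2361| / 2.2361 ≈ 0.93% → 0.9%.

0.9%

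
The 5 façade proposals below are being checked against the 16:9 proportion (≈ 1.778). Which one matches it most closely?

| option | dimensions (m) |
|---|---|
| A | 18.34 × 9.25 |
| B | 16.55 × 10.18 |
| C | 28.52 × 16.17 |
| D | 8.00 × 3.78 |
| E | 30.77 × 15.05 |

Ratios (long/short): A ≈ 1.983; B ≈ 1.626; C ≈ 1.764; D ≈ 2.116; E ≈ 2.045.
16:9 ≈ 1.778; option C is nearest (Δ 0.014).

C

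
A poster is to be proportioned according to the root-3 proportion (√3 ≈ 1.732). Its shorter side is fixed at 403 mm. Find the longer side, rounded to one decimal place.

root-3 ≈ 1.73205.
Longer side = 403 × 1.73205 ≈ 698.016 → 698.0 mm.

698.0 mm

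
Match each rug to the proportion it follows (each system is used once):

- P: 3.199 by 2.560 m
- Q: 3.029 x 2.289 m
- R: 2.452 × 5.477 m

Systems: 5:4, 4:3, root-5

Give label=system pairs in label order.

Ratios: P ≈ 1.250; Q ≈ 1.323; R ≈ 2.234.
Targets: 5:4 ≈ 1.250; 4:3 ≈ 1.333; root-5 ≈ 2.236.

P=5:4, Q=4:3, R=root-5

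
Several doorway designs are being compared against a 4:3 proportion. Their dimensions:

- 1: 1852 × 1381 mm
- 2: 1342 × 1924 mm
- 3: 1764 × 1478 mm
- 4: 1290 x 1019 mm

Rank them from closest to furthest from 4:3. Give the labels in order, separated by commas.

1: 1852/1381 ≈ 1.341 → |1.341 − 1.333| = 0.008
2: 1924/1342 ≈ 1.434 → |1.434 − 1.333| = 0.101
3: 1764/1478 ≈ 1.194 → |1.194 − 1.333| = 0.139
4: 1290/1019 ≈ 1.266 → |1.266 − 1.333| = 0.067

1, 4, 2, 3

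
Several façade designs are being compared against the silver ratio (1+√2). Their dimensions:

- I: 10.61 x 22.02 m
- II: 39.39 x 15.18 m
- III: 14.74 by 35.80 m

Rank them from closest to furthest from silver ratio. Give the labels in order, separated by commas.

I: 22.02/10.61 ≈ 2.075 → |2.075 − 2.414| = 0.339
II: 39.39/15.18 ≈ 2.595 → |2.595 − 2.414| = 0.181
III: 35.80/14.74 ≈ 2.429 → |2.429 − 2.414| = 0.015

III, II, I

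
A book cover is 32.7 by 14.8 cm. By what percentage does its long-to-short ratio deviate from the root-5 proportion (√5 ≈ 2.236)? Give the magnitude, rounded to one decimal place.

1.2%

Ratio = 32.7 / 14.8 ≈ 2.2095.
Ideal root-5 ≈ 2.2361. |2.2095 − 2.2361| / 2.2361 ≈ 1.19% → 1.2%.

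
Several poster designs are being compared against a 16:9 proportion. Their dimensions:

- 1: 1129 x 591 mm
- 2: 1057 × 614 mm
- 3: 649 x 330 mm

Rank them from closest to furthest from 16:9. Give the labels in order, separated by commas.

2, 1, 3

1: 1129/591 ≈ 1.910 → |1.910 − 1.778| = 0.132
2: 1057/614 ≈ 1.721 → |1.721 − 1.778| = 0.057
3: 649/330 ≈ 1.967 → |1.967 − 1.778| = 0.189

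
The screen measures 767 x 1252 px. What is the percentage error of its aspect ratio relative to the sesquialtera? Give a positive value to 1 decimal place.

Ratio = 1252 / 767 ≈ 1.6323.
Ideal 3:2 = 1.5000. |1.6323 − 1.5000| / 1.5000 ≈ 8.82% → 8.8%.

8.8%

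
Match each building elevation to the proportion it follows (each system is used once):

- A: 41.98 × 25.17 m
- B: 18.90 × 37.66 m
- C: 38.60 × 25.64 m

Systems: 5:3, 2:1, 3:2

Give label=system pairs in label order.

Ratios: A ≈ 1.668; B ≈ 1.993; C ≈ 1.505.
Targets: 5:3 ≈ 1.667; 2:1 ≈ 2.000; 3:2 ≈ 1.500.

A=5:3, B=2:1, C=3:2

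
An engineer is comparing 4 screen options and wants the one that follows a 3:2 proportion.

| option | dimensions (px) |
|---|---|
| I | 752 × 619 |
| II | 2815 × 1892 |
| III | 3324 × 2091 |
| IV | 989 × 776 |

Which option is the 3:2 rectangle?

Target 3:2 ≈ 1.500.
I: 1.215 (Δ0.285)  II: 1.488 (Δ0.012)  III: 1.590 (Δ0.090)  IV: 1.274 (Δ0.226)

II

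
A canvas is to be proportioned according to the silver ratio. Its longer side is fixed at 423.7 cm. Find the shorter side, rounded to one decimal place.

175.5 cm

silver ratio ≈ 2.41421.
Shorter side = 423.7 ÷ 2.41421 ≈ 175.503 → 175.5 cm.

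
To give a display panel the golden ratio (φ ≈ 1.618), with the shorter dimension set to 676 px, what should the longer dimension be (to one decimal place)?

golden ratio ≈ 1.61803.
Longer side = 676 × 1.61803 ≈ 1093.788 → 1093.8 px.

1093.8 px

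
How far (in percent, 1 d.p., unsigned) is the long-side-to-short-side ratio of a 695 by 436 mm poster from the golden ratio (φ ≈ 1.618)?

Ratio = 695 / 436 ≈ 1.5940.
Ideal golden ratio ≈ 1.6180. |1.5940 − 1.6180| / 1.6180 ≈ 1.48% → 1.5%.

1.5%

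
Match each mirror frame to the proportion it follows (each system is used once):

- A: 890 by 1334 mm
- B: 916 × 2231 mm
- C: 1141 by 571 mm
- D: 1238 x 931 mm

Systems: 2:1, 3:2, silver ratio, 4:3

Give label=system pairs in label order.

A=3:2, B=silver ratio, C=2:1, D=4:3

A = 1334/890 ≈ 1.499 → 3:2 (1.500)
B = 2231/916 ≈ 2.436 → silver ratio (2.414)
C = 1141/571 ≈ 1.998 → 2:1 (2.000)
D = 1238/931 ≈ 1.330 → 4:3 (1.333)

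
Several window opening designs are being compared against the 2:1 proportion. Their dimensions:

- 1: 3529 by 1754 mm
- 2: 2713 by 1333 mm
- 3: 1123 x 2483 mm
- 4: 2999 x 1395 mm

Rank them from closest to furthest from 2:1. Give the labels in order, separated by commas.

1: 3529/1754 ≈ 2.012 → |2.012 − 2.000| = 0.012
2: 2713/1333 ≈ 2.035 → |2.035 − 2.000| = 0.035
3: 2483/1123 ≈ 2.211 → |2.211 − 2.000| = 0.211
4: 2999/1395 ≈ 2.150 → |2.150 − 2.000| = 0.150

1, 2, 4, 3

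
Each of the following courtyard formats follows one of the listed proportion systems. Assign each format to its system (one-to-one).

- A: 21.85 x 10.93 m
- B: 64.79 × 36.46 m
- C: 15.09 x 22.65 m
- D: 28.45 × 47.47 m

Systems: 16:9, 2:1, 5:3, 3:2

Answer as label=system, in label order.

A = 21.85/10.93 ≈ 1.999 → 2:1 (2.000)
B = 64.79/36.46 ≈ 1.777 → 16:9 (1.778)
C = 22.65/15.09 ≈ 1.501 → 3:2 (1.500)
D = 47.47/28.45 ≈ 1.669 → 5:3 (1.667)

A=2:1, B=16:9, C=3:2, D=5:3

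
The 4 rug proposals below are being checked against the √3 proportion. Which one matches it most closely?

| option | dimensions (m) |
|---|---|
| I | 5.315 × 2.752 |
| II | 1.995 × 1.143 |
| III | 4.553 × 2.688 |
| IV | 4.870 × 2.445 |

Ratios (long/short): I ≈ 1.931; II ≈ 1.745; III ≈ 1.694; IV ≈ 1.992.
root-3 ≈ 1.732; option II is nearest (Δ 0.013).

II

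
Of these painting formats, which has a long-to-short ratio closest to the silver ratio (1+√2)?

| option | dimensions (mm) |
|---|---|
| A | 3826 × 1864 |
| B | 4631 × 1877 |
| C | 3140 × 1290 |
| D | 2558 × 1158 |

C

Target silver ratio ≈ 2.414.
A: 2.053 (Δ0.361)  B: 2.467 (Δ0.053)  C: 2.434 (Δ0.020)  D: 2.209 (Δ0.205)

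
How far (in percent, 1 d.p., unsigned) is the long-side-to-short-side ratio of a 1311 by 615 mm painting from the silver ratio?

11.7%

Ratio = 1311 / 615 ≈ 2.1317.
Ideal silver ratio ≈ 2.4142. |2.1317 − 2.4142| / 2.4142 ≈ 11.70% → 11.7%.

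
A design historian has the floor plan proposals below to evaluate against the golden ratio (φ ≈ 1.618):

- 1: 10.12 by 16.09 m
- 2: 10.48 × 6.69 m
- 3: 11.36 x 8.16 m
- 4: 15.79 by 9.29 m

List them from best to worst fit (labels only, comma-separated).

1, 2, 4, 3

Ratios: 1 = 16.09 / 10.12 ≈ 1.590; 2 = 10.48 / 6.69 ≈ 1.567; 3 = 11.36 / 8.16 ≈ 1.392; 4 = 15.79 / 9.29 ≈ 1.700.
|Δ from 1.618|: 1 0.028; 2 0.051; 3 0.226; 4 0.082.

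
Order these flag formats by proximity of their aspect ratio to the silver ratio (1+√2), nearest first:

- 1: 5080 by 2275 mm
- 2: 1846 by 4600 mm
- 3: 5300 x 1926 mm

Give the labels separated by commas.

2, 1, 3

1: 5080/2275 ≈ 2.233 → |2.233 − 2.414| = 0.181
2: 4600/1846 ≈ 2.492 → |2.492 − 2.414| = 0.078
3: 5300/1926 ≈ 2.752 → |2.752 − 2.414| = 0.338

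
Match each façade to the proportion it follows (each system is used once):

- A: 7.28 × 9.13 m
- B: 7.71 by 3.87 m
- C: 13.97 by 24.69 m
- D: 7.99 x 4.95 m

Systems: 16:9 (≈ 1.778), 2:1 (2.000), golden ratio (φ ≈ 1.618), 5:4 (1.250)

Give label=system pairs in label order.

Ratios: A ≈ 1.254; B ≈ 1.992; C ≈ 1.767; D ≈ 1.614.
Targets: 16:9 ≈ 1.778; 2:1 ≈ 2.000; golden ratio ≈ 1.618; 5:4 ≈ 1.250.

A=5:4, B=2:1, C=16:9, D=golden ratio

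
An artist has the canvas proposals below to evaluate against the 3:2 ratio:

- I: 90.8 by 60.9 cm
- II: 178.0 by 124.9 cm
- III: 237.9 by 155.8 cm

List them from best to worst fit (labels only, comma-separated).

I: 90.8/60.9 ≈ 1.491 → |1.491 − 1.500| = 0.009
II: 178.0/124.9 ≈ 1.425 → |1.425 − 1.500| = 0.075
III: 237.9/155.8 ≈ 1.527 → |1.527 − 1.500| = 0.027

I, III, II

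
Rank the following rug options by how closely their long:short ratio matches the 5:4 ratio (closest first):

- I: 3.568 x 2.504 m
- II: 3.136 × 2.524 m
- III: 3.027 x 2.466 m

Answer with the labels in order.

Ratios: I = 3.568 / 2.504 ≈ 1.425; II = 3.136 / 2.524 ≈ 1.242; III = 3.027 / 2.466 ≈ 1.227.
|Δ from 1.250|: I 0.175; II 0.008; III 0.023.

II, III, I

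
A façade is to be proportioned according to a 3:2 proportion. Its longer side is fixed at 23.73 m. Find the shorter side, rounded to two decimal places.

3:2 = 1.50000.
Shorter side = 23.73 ÷ 1.50000 ≈ 15.8200 → 15.82 m.

15.82 m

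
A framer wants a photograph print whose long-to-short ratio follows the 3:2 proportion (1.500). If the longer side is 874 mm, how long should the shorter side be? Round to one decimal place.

582.7 mm

3:2 = 1.50000.
Shorter side = 874 ÷ 1.50000 ≈ 582.667 → 582.7 mm.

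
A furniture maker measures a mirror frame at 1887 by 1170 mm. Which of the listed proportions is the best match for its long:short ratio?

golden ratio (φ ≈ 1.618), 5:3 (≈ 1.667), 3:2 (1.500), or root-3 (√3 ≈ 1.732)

golden ratio

1887/1170 ≈ 1.613. Nearest candidates are golden ratio (1.618, off by 0.005) and 5:3 (1.667, off by 0.054).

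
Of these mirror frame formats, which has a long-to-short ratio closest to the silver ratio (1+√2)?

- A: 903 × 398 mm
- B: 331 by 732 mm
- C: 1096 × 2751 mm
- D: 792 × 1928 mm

D

Target silver ratio ≈ 2.414.
A: 2.269 (Δ0.145)  B: 2.211 (Δ0.203)  C: 2.510 (Δ0.096)  D: 2.434 (Δ0.020)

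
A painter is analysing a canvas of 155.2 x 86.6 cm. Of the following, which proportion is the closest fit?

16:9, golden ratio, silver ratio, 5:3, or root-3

16:9

155.2/86.6 ≈ 1.792. Nearest candidates are 16:9 (1.778, off by 0.014) and root-3 (1.732, off by 0.060).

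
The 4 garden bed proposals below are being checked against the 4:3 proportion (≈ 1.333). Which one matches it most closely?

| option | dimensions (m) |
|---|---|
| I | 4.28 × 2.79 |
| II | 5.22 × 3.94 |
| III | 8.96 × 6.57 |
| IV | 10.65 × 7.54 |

II

Target 4:3 ≈ 1.333.
I: 1.534 (Δ0.201)  II: 1.325 (Δ0.008)  III: 1.364 (Δ0.031)  IV: 1.412 (Δ0.079)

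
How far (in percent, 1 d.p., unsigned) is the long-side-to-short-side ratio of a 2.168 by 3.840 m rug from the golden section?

Ratio = 3.840 / 2.168 ≈ 1.7712.
Ideal golden ratio ≈ 1.6180. |1.7712 − 1.6180| / 1.6180 ≈ 9.47% → 9.5%.

9.5%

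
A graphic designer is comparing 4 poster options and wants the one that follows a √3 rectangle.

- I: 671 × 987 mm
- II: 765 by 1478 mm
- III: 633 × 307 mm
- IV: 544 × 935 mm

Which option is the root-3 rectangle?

IV

Ratios (long/short): I ≈ 1.471; II ≈ 1.932; III ≈ 2.062; IV ≈ 1.719.
root-3 ≈ 1.732; option IV is nearest (Δ 0.013).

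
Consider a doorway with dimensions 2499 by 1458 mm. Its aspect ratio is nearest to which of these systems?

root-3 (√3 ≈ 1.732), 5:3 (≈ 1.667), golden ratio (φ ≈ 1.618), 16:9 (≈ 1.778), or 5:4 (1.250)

2499/1458 ≈ 1.714. Nearest candidates are root-3 (1.732, off by 0.018) and 5:3 (1.667, off by 0.047).

root-3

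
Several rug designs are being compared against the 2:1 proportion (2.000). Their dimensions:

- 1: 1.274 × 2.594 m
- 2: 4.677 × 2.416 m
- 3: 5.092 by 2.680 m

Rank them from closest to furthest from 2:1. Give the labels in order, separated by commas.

Ratios: 1 = 2.594 / 1.274 ≈ 2.036; 2 = 4.677 / 2.416 ≈ 1.936; 3 = 5.092 / 2.680 ≈ 1.900.
|Δ from 2.000|: 1 0.036; 2 0.064; 3 0.100.

1, 2, 3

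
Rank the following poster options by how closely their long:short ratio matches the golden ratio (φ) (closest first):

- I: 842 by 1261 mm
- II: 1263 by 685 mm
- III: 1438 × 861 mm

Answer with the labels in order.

Ratios: I = 1261 / 842 ≈ 1.498; II = 1263 / 685 ≈ 1.844; III = 1438 / 861 ≈ 1.670.
|Δ from 1.618|: I 0.120; II 0.226; III 0.052.

III, I, II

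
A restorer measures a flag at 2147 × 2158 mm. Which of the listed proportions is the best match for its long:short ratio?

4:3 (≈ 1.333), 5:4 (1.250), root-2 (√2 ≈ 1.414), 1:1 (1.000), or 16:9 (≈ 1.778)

1:1

2158/2147 ≈ 1.005. Nearest candidates are 1:1 (1.000, off by 0.005) and 5:4 (1.250, off by 0.245).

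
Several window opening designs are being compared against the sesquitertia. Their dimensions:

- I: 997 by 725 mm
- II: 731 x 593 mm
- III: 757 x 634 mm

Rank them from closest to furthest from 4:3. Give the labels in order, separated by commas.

I, II, III

I: 997/725 ≈ 1.375 → |1.375 − 1.333| = 0.042
II: 731/593 ≈ 1.233 → |1.233 − 1.333| = 0.100
III: 757/634 ≈ 1.194 → |1.194 − 1.333| = 0.139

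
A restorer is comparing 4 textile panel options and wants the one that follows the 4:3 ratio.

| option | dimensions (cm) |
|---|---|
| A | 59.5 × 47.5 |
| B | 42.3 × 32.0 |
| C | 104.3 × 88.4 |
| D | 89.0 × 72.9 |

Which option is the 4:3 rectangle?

B

Ratios (long/short): A ≈ 1.253; B ≈ 1.322; C ≈ 1.180; D ≈ 1.221.
4:3 ≈ 1.333; option B is nearest (Δ 0.011).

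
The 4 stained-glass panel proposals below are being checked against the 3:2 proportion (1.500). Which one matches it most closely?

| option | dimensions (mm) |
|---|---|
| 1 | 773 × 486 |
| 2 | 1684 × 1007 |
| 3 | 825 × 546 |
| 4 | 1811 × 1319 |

3

Ratios (long/short): 1 ≈ 1.591; 2 ≈ 1.672; 3 ≈ 1.511; 4 ≈ 1.373.
3:2 ≈ 1.500; option 3 is nearest (Δ 0.011).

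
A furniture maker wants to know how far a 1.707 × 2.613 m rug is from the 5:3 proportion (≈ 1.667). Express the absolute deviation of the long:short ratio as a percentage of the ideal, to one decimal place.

Ratio = 2.613 / 1.707 ≈ 1.5308.
Ideal 5:3 ≈ 1.6667. |1.5308 − 1.6667| / 1.6667 ≈ 8.15% → 8.2%.

8.2%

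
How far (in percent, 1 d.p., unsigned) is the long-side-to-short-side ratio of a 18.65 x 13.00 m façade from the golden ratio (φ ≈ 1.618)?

Ratio = 18.65 / 13.00 ≈ 1.4346.
Ideal golden ratio ≈ 1.6180. |1.4346 − 1.6180| / 1.6180 ≈ 11.33% → 11.3%.

11.3%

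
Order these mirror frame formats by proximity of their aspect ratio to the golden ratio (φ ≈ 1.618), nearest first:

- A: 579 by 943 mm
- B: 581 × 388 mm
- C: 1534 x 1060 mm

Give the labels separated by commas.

A: 943/579 ≈ 1.629 → |1.629 − 1.618| = 0.011
B: 581/388 ≈ 1.497 → |1.497 − 1.618| = 0.121
C: 1534/1060 ≈ 1.447 → |1.447 − 1.618| = 0.171

A, B, C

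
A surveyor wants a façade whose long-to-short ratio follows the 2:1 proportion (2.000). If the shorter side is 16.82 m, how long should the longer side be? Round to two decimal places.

33.64 m

2:1 = 2.00000.
Longer side = 16.82 × 2.00000 ≈ 33.6400 → 33.64 m.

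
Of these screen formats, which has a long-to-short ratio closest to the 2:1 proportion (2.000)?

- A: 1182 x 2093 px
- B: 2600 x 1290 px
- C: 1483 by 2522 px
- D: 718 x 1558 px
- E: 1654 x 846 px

B

Ratios (long/short): A ≈ 1.771; B ≈ 2.016; C ≈ 1.701; D ≈ 2.170; E ≈ 1.955.
2:1 ≈ 2.000; option B is nearest (Δ 0.016).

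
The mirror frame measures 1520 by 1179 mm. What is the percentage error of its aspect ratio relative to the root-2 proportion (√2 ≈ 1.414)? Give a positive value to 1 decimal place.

8.8%

Ratio = 1520 / 1179 ≈ 1.2892.
Ideal root-2 ≈ 1.4142. |1.2892 − 1.4142| / 1.4142 ≈ 8.84% → 8.8%.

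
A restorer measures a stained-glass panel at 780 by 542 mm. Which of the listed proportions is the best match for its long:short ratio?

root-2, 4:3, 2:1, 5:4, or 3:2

root-2

780/542 ≈ 1.439. Nearest candidates are root-2 (1.414, off by 0.025) and 3:2 (1.500, off by 0.061).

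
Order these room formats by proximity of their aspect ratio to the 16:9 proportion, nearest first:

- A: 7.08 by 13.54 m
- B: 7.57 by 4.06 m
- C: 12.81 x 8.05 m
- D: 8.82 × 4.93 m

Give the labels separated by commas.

Ratios: A = 13.54 / 7.08 ≈ 1.912; B = 7.57 / 4.06 ≈ 1.865; C = 12.81 / 8.05 ≈ 1.591; D = 8.82 / 4.93 ≈ 1.789.
|Δ from 1.778|: A 0.134; B 0.087; C 0.187; D 0.011.

D, B, A, C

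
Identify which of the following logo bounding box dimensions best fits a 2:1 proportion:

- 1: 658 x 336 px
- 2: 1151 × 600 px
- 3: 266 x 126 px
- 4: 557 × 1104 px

Target 2:1 ≈ 2.000.
1: 1.958 (Δ0.042)  2: 1.918 (Δ0.082)  3: 2.111 (Δ0.111)  4: 1.982 (Δ0.018)

4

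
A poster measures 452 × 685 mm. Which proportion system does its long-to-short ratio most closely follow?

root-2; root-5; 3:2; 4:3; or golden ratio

Ratio = 685 / 452 ≈ 1.515.
Distances: root-2 1.414 (Δ 0.101); root-5 2.236 (Δ 0.721); 3:2 1.500 (Δ 0.015); 4:3 1.333 (Δ 0.182); golden ratio 1.618 (Δ 0.103).

3:2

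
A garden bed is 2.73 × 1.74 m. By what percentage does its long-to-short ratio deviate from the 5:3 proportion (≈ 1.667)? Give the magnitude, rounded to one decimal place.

5.9%

Ratio = 2.73 / 1.74 ≈ 1.5690.
Ideal 5:3 ≈ 1.6667. |1.5690 − 1.6667| / 1.6667 ≈ 5.86% → 5.9%.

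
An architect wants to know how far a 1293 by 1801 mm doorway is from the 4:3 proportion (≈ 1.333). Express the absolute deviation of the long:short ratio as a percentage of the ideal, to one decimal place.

Ratio = 1801 / 1293 ≈ 1.3929.
Ideal 4:3 ≈ 1.3333. |1.3929 − 1.3333| / 1.3333 ≈ 4.47% → 4.5%.

4.5%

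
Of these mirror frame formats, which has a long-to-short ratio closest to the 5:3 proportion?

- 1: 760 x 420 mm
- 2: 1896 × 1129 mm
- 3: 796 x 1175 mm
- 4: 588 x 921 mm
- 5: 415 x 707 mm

Ratios (long/short): 1 ≈ 1.810; 2 ≈ 1.679; 3 ≈ 1.476; 4 ≈ 1.566; 5 ≈ 1.704.
5:3 ≈ 1.667; option 2 is nearest (Δ 0.012).

2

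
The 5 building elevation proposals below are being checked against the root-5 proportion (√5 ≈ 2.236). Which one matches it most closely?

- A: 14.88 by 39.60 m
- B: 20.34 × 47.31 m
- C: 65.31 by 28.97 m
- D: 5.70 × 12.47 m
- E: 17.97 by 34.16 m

Ratios (long/short): A ≈ 2.661; B ≈ 2.326; C ≈ 2.254; D ≈ 2.188; E ≈ 1.901.
root-5 ≈ 2.236; option C is nearest (Δ 0.018).

C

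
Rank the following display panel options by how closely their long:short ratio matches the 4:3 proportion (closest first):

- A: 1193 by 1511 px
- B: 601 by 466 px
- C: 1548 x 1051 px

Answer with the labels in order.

B, A, C

Ratios: A = 1511 / 1193 ≈ 1.267; B = 601 / 466 ≈ 1.290; C = 1548 / 1051 ≈ 1.473.
|Δ from 1.333|: A 0.066; B 0.043; C 0.140.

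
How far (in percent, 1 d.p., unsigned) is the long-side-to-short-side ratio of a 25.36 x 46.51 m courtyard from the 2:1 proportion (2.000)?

8.3%

Ratio = 46.51 / 25.36 ≈ 1.8340.
Ideal 2:1 = 2.0000. |1.8340 − 2.0000| / 2.0000 ≈ 8.30% → 8.3%.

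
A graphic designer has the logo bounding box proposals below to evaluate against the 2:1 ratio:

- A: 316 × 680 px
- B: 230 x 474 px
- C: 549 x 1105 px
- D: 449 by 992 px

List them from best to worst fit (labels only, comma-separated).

C, B, A, D

Ratios: A = 680 / 316 ≈ 2.152; B = 474 / 230 ≈ 2.061; C = 1105 / 549 ≈ 2.013; D = 992 / 449 ≈ 2.209.
|Δ from 2.000|: A 0.152; B 0.061; C 0.013; D 0.209.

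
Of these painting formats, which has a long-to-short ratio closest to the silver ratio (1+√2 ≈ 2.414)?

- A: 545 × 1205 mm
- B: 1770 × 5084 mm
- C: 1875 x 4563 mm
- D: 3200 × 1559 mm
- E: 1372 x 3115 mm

C

Ratios (long/short): A ≈ 2.211; B ≈ 2.872; C ≈ 2.434; D ≈ 2.053; E ≈ 2.270.
silver ratio ≈ 2.414; option C is nearest (Δ 0.020).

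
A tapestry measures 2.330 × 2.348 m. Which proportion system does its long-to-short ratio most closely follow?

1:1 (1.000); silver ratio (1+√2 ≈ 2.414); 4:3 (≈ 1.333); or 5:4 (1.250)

2.348/2.330 ≈ 1.008. Nearest candidates are 1:1 (1.000, off by 0.008) and 5:4 (1.250, off by 0.242).

1:1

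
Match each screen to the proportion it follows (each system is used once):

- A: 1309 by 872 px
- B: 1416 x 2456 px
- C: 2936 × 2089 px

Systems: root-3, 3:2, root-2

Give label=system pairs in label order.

Ratios: A ≈ 1.501; B ≈ 1.734; C ≈ 1.405.
Targets: root-3 ≈ 1.732; 3:2 ≈ 1.500; root-2 ≈ 1.414.

A=3:2, B=root-3, C=root-2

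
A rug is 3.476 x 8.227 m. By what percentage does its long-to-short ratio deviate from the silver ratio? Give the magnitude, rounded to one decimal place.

Ratio = 8.227 / 3.476 ≈ 2.3668.
Ideal silver ratio ≈ 2.4142. |2.3668 − 2.4142| / 2.4142 ≈ 1.96% → 2.0%.

2.0%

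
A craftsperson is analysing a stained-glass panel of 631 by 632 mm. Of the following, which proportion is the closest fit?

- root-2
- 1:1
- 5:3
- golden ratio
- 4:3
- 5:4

Ratio = 632 / 631 ≈ 1.002.
Distances: root-2 1.414 (Δ 0.412); 1:1 1.000 (Δ 0.002); 5:3 1.667 (Δ 0.665); golden ratio 1.618 (Δ 0.616); 4:3 1.333 (Δ 0.331); 5:4 1.250 (Δ 0.248).

1:1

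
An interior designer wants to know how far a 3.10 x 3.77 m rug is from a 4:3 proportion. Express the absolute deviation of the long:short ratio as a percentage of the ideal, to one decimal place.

Ratio = 3.77 / 3.10 ≈ 1.2161.
Ideal 4:3 ≈ 1.3333. |1.2161 − 1.3333| / 1.3333 ≈ 8.79% → 8.8%.

8.8%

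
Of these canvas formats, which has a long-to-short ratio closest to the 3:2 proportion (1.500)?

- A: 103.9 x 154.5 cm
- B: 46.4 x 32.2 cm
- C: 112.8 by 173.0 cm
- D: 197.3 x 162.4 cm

A

Target 3:2 ≈ 1.500.
A: 1.487 (Δ0.013)  B: 1.441 (Δ0.059)  C: 1.534 (Δ0.034)  D: 1.215 (Δ0.285)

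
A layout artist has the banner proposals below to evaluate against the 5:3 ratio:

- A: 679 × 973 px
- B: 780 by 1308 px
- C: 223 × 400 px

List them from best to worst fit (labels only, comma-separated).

A: 973/679 ≈ 1.433 → |1.433 − 1.667| = 0.234
B: 1308/780 ≈ 1.677 → |1.677 − 1.667| = 0.010
C: 400/223 ≈ 1.794 → |1.794 − 1.667| = 0.127

B, C, A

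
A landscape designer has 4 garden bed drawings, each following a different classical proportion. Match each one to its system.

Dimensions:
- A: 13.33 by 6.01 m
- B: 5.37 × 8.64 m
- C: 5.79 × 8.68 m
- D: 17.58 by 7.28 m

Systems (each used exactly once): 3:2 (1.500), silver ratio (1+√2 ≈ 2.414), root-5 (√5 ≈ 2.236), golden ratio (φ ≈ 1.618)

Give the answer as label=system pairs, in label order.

A = 13.33/6.01 ≈ 2.218 → root-5 (2.236)
B = 8.64/5.37 ≈ 1.609 → golden ratio (1.618)
C = 8.68/5.79 ≈ 1.499 → 3:2 (1.500)
D = 17.58/7.28 ≈ 2.415 → silver ratio (2.414)

A=root-5, B=golden ratio, C=3:2, D=silver ratio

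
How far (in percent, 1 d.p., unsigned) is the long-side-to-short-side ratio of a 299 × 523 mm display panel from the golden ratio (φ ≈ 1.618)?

Ratio = 523 / 299 ≈ 1.7492.
Ideal golden ratio ≈ 1.6180. |1.7492 − 1.6180| / 1.6180 ≈ 8.11% → 8.1%.

8.1%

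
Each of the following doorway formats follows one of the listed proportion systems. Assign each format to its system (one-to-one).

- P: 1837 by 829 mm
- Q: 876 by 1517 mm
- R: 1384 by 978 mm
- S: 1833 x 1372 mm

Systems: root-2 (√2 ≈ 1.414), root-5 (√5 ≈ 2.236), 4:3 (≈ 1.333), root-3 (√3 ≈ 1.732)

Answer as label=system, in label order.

P=root-5, Q=root-3, R=root-2, S=4:3

Ratios: P ≈ 2.216; Q ≈ 1.732; R ≈ 1.415; S ≈ 1.336.
Targets: root-2 ≈ 1.414; root-5 ≈ 2.236; 4:3 ≈ 1.333; root-3 ≈ 1.732.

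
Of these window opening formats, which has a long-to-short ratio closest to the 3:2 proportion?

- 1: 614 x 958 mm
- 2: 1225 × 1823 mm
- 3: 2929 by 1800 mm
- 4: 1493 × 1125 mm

Ratios (long/short): 1 ≈ 1.560; 2 ≈ 1.488; 3 ≈ 1.627; 4 ≈ 1.327.
3:2 ≈ 1.500; option 2 is nearest (Δ 0.012).

2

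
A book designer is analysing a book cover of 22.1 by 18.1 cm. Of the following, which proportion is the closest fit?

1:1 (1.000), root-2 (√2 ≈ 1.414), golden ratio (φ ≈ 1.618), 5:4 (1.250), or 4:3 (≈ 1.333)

Ratio = 22.1 / 18.1 ≈ 1.221.
Distances: 1:1 1.000 (Δ 0.221); root-2 1.414 (Δ 0.193); golden ratio 1.618 (Δ 0.397); 5:4 1.250 (Δ 0.029); 4:3 1.333 (Δ 0.112).

5:4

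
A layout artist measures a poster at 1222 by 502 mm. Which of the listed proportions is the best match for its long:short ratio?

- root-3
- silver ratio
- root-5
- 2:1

silver ratio

Ratio = 1222 / 502 ≈ 2.434.
Distances: root-3 1.732 (Δ 0.702); silver ratio 2.414 (Δ 0.020); root-5 2.236 (Δ 0.198); 2:1 2.000 (Δ 0.434).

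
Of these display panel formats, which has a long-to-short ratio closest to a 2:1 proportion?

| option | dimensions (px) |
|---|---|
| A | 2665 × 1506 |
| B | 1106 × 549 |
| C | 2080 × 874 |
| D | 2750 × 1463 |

B

Ratios (long/short): A ≈ 1.770; B ≈ 2.015; C ≈ 2.380; D ≈ 1.880.
2:1 ≈ 2.000; option B is nearest (Δ 0.015).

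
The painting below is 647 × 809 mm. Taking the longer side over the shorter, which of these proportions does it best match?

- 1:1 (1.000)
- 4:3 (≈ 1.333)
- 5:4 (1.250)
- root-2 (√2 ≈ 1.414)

5:4

Ratio = 809 / 647 ≈ 1.250.
Distances: 1:1 1.000 (Δ 0.250); 4:3 1.333 (Δ 0.083); 5:4 1.250 (Δ 0.000); root-2 1.414 (Δ 0.164).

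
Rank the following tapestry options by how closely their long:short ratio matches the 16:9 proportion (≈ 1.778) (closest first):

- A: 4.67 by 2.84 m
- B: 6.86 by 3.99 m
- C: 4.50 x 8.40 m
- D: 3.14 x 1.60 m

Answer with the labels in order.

B, C, A, D

A: 4.67/2.84 ≈ 1.644 → |1.644 − 1.778| = 0.134
B: 6.86/3.99 ≈ 1.719 → |1.719 − 1.778| = 0.059
C: 8.40/4.50 ≈ 1.867 → |1.867 − 1.778| = 0.089
D: 3.14/1.60 ≈ 1.962 → |1.962 − 1.778| = 0.184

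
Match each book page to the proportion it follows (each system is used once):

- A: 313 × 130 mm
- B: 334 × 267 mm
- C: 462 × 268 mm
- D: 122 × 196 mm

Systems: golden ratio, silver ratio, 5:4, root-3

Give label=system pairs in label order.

A=silver ratio, B=5:4, C=root-3, D=golden ratio

A = 313/130 ≈ 2.408 → silver ratio (2.414)
B = 334/267 ≈ 1.251 → 5:4 (1.250)
C = 462/268 ≈ 1.724 → root-3 (1.732)
D = 196/122 ≈ 1.607 → golden ratio (1.618)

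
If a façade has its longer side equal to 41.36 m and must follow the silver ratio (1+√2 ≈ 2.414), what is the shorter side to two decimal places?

17.13 m

silver ratio ≈ 2.41421.
Shorter side = 41.36 ÷ 2.41421 ≈ 17.1319 → 17.13 m.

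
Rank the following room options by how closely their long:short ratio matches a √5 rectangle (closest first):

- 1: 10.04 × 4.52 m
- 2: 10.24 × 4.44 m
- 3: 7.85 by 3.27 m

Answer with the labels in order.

1, 2, 3

Ratios: 1 = 10.04 / 4.52 ≈ 2.221; 2 = 10.24 / 4.44 ≈ 2.306; 3 = 7.85 / 3.27 ≈ 2.401.
|Δ from 2.236|: 1 0.015; 2 0.070; 3 0.165.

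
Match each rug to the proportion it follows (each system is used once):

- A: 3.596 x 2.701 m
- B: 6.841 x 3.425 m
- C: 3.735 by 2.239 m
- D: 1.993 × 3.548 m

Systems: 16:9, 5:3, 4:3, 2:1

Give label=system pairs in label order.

A=4:3, B=2:1, C=5:3, D=16:9

A = 3.596/2.701 ≈ 1.331 → 4:3 (1.333)
B = 6.841/3.425 ≈ 1.997 → 2:1 (2.000)
C = 3.735/2.239 ≈ 1.668 → 5:3 (1.667)
D = 3.548/1.993 ≈ 1.780 → 16:9 (1.778)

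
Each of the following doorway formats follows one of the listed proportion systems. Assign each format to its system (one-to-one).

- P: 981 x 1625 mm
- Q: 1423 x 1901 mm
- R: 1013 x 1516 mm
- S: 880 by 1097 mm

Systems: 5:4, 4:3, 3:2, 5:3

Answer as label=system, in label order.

P = 1625/981 ≈ 1.656 → 5:3 (1.667)
Q = 1901/1423 ≈ 1.336 → 4:3 (1.333)
R = 1516/1013 ≈ 1.497 → 3:2 (1.500)
S = 1097/880 ≈ 1.247 → 5:4 (1.250)

P=5:3, Q=4:3, R=3:2, S=5:4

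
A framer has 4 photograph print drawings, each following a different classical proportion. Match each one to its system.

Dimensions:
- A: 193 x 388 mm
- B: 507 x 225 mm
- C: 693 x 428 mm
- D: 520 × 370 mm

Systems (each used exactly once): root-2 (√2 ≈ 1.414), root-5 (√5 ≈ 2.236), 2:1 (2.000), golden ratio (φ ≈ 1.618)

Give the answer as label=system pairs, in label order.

A = 388/193 ≈ 2.010 → 2:1 (2.000)
B = 507/225 ≈ 2.253 → root-5 (2.236)
C = 693/428 ≈ 1.619 → golden ratio (1.618)
D = 520/370 ≈ 1.405 → root-2 (1.414)

A=2:1, B=root-5, C=golden ratio, D=root-2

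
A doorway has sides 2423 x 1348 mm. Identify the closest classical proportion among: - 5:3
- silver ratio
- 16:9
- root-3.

16:9

Ratio = 2423 / 1348 ≈ 1.797.
Distances: 5:3 1.667 (Δ 0.130); silver ratio 2.414 (Δ 0.617); 16:9 1.778 (Δ 0.019); root-3 1.732 (Δ 0.065).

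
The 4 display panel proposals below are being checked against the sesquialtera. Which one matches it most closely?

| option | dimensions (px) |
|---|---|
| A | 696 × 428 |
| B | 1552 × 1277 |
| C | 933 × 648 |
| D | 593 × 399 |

Ratios (long/short): A ≈ 1.626; B ≈ 1.215; C ≈ 1.440; D ≈ 1.486.
3:2 ≈ 1.500; option D is nearest (Δ 0.014).

D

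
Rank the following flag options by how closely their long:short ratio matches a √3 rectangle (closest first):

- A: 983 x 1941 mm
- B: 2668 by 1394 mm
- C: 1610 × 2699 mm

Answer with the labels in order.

Ratios: A = 1941 / 983 ≈ 1.975; B = 2668 / 1394 ≈ 1.914; C = 2699 / 1610 ≈ 1.676.
|Δ from 1.732|: A 0.243; B 0.182; C 0.056.

C, B, A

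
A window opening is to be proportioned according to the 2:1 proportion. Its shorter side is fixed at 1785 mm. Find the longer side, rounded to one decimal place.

2:1 = 2.00000.
Longer side = 1785 × 2.00000 ≈ 3570.000 → 3570.0 mm.

3570.0 mm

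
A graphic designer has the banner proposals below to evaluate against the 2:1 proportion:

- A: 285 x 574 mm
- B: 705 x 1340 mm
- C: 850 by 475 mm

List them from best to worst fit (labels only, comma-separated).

A, B, C

A: 574/285 ≈ 2.014 → |2.014 − 2.000| = 0.014
B: 1340/705 ≈ 1.901 → |1.901 − 2.000| = 0.099
C: 850/475 ≈ 1.789 → |1.789 − 2.000| = 0.211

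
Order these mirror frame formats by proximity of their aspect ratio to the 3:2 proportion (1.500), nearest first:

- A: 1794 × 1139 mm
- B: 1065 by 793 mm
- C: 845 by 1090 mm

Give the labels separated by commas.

Ratios: A = 1794 / 1139 ≈ 1.575; B = 1065 / 793 ≈ 1.343; C = 1090 / 845 ≈ 1.290.
|Δ from 1.500|: A 0.075; B 0.157; C 0.210.

A, B, C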